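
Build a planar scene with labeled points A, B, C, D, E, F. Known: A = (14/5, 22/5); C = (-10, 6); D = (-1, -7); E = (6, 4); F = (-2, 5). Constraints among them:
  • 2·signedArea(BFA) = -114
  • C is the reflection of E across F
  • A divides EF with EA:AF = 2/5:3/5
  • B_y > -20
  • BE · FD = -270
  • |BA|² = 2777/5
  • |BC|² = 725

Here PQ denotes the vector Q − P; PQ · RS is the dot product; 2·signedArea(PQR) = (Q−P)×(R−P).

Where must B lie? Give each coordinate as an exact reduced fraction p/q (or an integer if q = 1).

B = (0, -19)

1. B_x = 0  [2·signedArea(BFA) = -114 ∩ BE · FD = -270]
2. B_y = -19  [2·signedArea(BFA) = -114 ∩ BE · FD = -270]
   → B = (0, -19)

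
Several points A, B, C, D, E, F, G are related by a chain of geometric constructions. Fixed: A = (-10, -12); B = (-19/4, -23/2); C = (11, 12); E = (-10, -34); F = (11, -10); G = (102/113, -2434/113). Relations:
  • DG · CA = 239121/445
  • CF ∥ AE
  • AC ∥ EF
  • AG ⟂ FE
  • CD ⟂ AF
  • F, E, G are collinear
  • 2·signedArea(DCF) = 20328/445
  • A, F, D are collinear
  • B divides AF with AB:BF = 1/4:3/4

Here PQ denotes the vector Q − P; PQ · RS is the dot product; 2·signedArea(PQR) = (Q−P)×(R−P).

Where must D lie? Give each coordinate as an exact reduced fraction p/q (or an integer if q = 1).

D = (5819/445, -4362/445)

1. D_x = 5819/445  [A, F, D are collinear ∩ CD ⟂ AF]
2. D_y = -4362/445  [A, F, D are collinear ∩ CD ⟂ AF]
   → D = (5819/445, -4362/445)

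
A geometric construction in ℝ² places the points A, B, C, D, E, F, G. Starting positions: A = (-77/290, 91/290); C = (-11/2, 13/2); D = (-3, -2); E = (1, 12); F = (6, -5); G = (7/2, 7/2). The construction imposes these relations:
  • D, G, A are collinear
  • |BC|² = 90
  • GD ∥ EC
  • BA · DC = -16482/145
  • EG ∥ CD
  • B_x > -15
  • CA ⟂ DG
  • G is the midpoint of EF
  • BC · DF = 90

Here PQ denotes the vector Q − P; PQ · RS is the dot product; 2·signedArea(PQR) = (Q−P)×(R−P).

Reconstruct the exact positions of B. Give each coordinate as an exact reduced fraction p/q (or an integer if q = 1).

1. B_x = -29/2  [BA · DC = -16482/145 ∩ BC · DF = 90]
2. B_y = 19/2  [BA · DC = -16482/145 ∩ BC · DF = 90]
   → B = (-29/2, 19/2)

B = (-29/2, 19/2)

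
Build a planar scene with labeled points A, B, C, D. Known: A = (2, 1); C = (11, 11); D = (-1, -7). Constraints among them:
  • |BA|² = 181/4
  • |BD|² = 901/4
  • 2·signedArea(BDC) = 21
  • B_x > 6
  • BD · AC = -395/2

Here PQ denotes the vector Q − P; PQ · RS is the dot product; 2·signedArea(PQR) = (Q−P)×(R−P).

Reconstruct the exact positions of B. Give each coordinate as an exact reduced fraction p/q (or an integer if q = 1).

1. B_x = 13/2  [2·signedArea(BDC) = 21 ∩ BD · AC = -395/2]
2. B_y = 6  [2·signedArea(BDC) = 21 ∩ BD · AC = -395/2]
   → B = (13/2, 6)

B = (13/2, 6)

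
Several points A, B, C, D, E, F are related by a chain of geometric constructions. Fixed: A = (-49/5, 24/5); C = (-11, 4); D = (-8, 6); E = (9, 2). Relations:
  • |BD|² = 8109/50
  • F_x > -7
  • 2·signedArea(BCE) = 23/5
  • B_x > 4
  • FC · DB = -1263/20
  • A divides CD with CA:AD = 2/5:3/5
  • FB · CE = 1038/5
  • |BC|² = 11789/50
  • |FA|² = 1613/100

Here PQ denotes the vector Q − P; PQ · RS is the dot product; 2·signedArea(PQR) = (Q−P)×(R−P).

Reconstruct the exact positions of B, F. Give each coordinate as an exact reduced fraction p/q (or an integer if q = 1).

B = (43/10, 27/10)
F = (-6, 7/2)

1. B_x = 43/10  [line 2·x + 20·y + -313/5 = 0 ∩ |BD|² = 8109/50]
2. B_y = 27/10  [line 2·x + 20·y + -313/5 = 0 ∩ |BD|² = 8109/50]
   → B = (43/10, 27/10)
3. F_x = -6  [FB · CE = 1038/5 ∩ FC · DB = -1263/20]
4. F_y = 7/2  [FB · CE = 1038/5 ∩ FC · DB = -1263/20]
   → F = (-6, 7/2)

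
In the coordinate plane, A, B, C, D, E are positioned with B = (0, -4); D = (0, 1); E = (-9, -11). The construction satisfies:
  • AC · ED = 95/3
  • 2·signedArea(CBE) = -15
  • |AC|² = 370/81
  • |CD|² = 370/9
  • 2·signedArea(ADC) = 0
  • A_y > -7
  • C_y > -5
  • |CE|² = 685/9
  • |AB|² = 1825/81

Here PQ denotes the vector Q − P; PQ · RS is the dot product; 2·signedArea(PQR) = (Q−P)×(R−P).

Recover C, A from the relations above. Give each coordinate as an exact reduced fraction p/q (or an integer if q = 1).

A = (-4, -59/9)
C = (-3, -14/3)

1. C_x = -3  [line 7·x + -9·y + -21 = 0 ∩ |CE|² = 685/9]
2. C_y = -14/3  [line 7·x + -9·y + -21 = 0 ∩ |CE|² = 685/9]
   → C = (-3, -14/3)
3. A_x = -4  [2·signedArea(ADC) = 0 ∩ AC · ED = 95/3]
4. A_y = -59/9  [2·signedArea(ADC) = 0 ∩ AC · ED = 95/3]
   → A = (-4, -59/9)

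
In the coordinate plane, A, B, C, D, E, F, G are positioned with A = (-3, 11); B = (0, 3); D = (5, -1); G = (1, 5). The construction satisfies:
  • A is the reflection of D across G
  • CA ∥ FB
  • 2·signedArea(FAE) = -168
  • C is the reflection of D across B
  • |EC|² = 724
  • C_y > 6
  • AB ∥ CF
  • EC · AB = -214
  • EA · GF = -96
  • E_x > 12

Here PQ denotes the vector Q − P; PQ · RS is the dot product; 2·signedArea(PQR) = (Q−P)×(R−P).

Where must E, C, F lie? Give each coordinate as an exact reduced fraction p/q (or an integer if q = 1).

C = (-5, 7)
E = (13, -13)
F = (-2, -1)

1. C_x = -5  [C is the reflection of D across B]
2. C_y = 7  [C is the reflection of D across B]
   → C = (-5, 7)
3. F_x = -2  [CA ∥ FB ∩ AB ∥ CF]
4. F_y = -1  [CA ∥ FB ∩ AB ∥ CF]
   → F = (-2, -1)
5. E_x = 13  [EC · AB = -214 ∩ 2·signedArea(FAE) = -168]
6. E_y = -13  [EC · AB = -214 ∩ 2·signedArea(FAE) = -168]
   → E = (13, -13)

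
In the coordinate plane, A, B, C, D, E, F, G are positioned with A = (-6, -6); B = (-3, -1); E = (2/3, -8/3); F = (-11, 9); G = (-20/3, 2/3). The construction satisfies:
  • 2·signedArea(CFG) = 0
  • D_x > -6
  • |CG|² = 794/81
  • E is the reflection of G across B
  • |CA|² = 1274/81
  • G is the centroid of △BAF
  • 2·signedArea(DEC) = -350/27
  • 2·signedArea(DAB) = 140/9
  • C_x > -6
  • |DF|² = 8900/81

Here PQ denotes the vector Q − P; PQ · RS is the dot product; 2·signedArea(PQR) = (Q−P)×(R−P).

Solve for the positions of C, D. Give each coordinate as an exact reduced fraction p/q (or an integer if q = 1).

1. C_x = -47/9  [line 25/3·x + 13/3·y + 158/3 = 0 ∩ |CG|² = 794/81]
2. C_y = -19/9  [line 25/3·x + 13/3·y + 158/3 = 0 ∩ |CG|² = 794/81]
   → C = (-47/9, -19/9)
3. D_x = -49/9  [2·signedArea(DEC) = -350/27 ∩ 2·signedArea(DAB) = 140/9]
4. D_y = 1/9  [2·signedArea(DEC) = -350/27 ∩ 2·signedArea(DAB) = 140/9]
   → D = (-49/9, 1/9)

C = (-47/9, -19/9)
D = (-49/9, 1/9)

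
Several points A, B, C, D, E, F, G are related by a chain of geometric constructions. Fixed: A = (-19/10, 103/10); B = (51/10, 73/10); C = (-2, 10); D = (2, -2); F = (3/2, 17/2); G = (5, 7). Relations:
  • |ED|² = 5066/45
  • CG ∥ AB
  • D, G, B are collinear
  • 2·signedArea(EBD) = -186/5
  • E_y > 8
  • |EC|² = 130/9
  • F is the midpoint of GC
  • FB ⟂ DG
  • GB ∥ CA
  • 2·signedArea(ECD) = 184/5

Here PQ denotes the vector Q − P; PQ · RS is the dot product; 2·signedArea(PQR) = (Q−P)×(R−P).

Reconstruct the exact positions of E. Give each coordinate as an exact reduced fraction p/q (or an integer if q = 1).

1. E_x = 23/15  [2·signedArea(EBD) = -186/5 ∩ 2·signedArea(ECD) = 184/5]
2. E_y = 43/5  [2·signedArea(EBD) = -186/5 ∩ 2·signedArea(ECD) = 184/5]
   → E = (23/15, 43/5)

E = (23/15, 43/5)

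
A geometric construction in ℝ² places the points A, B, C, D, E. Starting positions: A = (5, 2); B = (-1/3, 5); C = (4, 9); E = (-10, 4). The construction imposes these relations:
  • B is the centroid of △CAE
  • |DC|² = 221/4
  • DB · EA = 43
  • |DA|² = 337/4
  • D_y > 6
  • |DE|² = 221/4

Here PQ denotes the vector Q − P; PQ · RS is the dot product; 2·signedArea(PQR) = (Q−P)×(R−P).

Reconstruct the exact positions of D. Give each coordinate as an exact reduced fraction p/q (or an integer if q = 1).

D = (-3, 13/2)

1. D_x = -3  [line -15·x + 2·y + -58 = 0 ∩ |DA|² = 337/4]
2. D_y = 13/2  [line -15·x + 2·y + -58 = 0 ∩ |DA|² = 337/4]
   → D = (-3, 13/2)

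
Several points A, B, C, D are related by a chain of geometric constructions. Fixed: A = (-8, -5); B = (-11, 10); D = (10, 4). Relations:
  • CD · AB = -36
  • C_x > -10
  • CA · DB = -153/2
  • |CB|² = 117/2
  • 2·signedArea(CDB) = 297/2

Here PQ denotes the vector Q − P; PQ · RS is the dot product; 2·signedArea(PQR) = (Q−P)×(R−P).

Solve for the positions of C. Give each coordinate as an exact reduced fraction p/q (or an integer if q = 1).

1. C_x = -19/2  [2·signedArea(CDB) = 297/2 ∩ CD · AB = -36]
2. C_y = 5/2  [2·signedArea(CDB) = 297/2 ∩ CD · AB = -36]
   → C = (-19/2, 5/2)

C = (-19/2, 5/2)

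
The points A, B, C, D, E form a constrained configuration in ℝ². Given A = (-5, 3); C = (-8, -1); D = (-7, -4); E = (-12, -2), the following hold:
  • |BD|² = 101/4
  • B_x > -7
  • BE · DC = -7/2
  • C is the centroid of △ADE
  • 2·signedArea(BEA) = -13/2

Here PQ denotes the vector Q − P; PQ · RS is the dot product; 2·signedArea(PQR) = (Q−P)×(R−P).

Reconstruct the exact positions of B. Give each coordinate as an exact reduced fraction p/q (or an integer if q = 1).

1. B_x = -13/2  [2·signedArea(BEA) = -13/2 ∩ BE · DC = -7/2]
2. B_y = 1  [2·signedArea(BEA) = -13/2 ∩ BE · DC = -7/2]
   → B = (-13/2, 1)

B = (-13/2, 1)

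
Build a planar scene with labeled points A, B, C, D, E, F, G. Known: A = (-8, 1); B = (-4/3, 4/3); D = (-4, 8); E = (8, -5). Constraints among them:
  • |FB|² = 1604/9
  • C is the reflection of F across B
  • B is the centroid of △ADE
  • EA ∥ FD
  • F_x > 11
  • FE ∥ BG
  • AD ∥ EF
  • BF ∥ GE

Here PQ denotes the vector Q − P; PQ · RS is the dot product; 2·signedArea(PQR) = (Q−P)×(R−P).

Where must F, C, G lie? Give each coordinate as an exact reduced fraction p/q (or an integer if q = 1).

1. F_x = 12  [EA ∥ FD ∩ AD ∥ EF]
2. F_y = 2  [EA ∥ FD ∩ AD ∥ EF]
   → F = (12, 2)
3. C_x = -44/3  [C is the reflection of F across B]
4. C_y = 2/3  [C is the reflection of F across B]
   → C = (-44/3, 2/3)
5. G_x = -16/3  [BF ∥ GE ∩ FE ∥ BG]
6. G_y = -17/3  [BF ∥ GE ∩ FE ∥ BG]
   → G = (-16/3, -17/3)

C = (-44/3, 2/3)
F = (12, 2)
G = (-16/3, -17/3)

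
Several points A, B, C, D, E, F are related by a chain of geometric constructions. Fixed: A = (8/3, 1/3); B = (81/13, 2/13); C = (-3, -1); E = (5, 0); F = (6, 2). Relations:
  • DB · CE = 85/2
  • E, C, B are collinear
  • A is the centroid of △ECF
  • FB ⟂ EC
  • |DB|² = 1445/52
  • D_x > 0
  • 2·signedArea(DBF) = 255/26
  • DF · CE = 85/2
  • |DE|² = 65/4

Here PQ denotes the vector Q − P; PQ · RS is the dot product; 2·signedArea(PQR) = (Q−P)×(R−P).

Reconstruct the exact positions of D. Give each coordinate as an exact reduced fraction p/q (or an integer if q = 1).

D = (1, -1/2)

1. D_x = 1  [line -8·x + -1·y + 15/2 = 0 ∩ |DE|² = 65/4]
2. D_y = -1/2  [line -8·x + -1·y + 15/2 = 0 ∩ |DE|² = 65/4]
   → D = (1, -1/2)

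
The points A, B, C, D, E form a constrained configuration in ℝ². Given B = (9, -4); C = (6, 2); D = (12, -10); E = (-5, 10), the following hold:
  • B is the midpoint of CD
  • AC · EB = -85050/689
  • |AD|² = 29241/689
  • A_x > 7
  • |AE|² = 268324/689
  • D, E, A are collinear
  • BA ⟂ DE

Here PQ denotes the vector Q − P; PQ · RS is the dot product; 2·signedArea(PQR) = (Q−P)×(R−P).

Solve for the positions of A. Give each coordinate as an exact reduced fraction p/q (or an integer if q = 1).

1. A_x = 5361/689  [D, E, A are collinear ∩ BA ⟂ DE]
2. A_y = -3470/689  [D, E, A are collinear ∩ BA ⟂ DE]
   → A = (5361/689, -3470/689)

A = (5361/689, -3470/689)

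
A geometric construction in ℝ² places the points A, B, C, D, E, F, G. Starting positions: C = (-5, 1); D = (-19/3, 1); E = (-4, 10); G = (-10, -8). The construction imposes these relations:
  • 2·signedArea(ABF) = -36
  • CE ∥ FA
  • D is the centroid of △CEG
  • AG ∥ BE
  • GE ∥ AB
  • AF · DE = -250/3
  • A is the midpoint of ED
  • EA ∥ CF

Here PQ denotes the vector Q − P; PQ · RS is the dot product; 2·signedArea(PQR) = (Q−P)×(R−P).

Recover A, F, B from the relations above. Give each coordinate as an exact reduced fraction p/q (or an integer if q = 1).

A = (-31/6, 11/2)
B = (5/6, 47/2)
F = (-37/6, -7/2)

1. A_x = -31/6  [A is the midpoint of ED]
2. A_y = 11/2  [A is the midpoint of ED]
   → A = (-31/6, 11/2)
3. F_x = -37/6  [CE ∥ FA ∩ EA ∥ CF]
4. F_y = -7/2  [CE ∥ FA ∩ EA ∥ CF]
   → F = (-37/6, -7/2)
5. B_x = 5/6  [AG ∥ BE ∩ GE ∥ AB]
6. B_y = 47/2  [AG ∥ BE ∩ GE ∥ AB]
   → B = (5/6, 47/2)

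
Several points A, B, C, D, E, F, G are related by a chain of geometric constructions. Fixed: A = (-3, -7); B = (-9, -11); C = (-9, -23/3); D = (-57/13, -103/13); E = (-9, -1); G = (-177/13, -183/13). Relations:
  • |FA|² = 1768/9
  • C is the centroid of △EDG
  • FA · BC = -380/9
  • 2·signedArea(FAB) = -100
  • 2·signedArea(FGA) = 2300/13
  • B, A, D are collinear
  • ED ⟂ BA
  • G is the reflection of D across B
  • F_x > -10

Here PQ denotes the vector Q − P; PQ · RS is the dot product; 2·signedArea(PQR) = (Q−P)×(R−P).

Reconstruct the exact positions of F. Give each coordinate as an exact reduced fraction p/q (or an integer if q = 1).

1. F_x = -9  [2·signedArea(FAB) = -100 ∩ FA · BC = -380/9]
2. F_y = 17/3  [2·signedArea(FAB) = -100 ∩ FA · BC = -380/9]
   → F = (-9, 17/3)

F = (-9, 17/3)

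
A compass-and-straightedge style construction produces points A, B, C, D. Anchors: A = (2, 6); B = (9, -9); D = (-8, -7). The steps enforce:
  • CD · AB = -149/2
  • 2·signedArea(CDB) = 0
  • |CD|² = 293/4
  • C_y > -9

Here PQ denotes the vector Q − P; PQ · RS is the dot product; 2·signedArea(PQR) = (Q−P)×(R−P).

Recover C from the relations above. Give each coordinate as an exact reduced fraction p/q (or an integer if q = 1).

C = (1/2, -8)

1. C_x = 1/2  [2·signedArea(CDB) = 0 ∩ CD · AB = -149/2]
2. C_y = -8  [2·signedArea(CDB) = 0 ∩ CD · AB = -149/2]
   → C = (1/2, -8)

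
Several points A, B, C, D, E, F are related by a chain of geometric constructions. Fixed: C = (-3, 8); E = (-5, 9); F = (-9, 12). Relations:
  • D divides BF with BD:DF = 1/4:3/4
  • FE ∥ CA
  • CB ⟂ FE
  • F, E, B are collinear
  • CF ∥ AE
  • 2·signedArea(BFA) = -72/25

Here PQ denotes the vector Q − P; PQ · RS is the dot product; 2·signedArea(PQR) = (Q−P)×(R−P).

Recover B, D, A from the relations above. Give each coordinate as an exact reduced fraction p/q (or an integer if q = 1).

A = (1, 5)
B = (-81/25, 192/25)
D = (-117/25, 219/25)

1. B_x = -81/25  [F, E, B are collinear ∩ CB ⟂ FE]
2. B_y = 192/25  [F, E, B are collinear ∩ CB ⟂ FE]
   → B = (-81/25, 192/25)
3. D_x = -117/25  [D divides BF with BD:DF = 1/4:3/4]
4. D_y = 219/25  [D divides BF with BD:DF = 1/4:3/4]
   → D = (-117/25, 219/25)
5. A_x = 1  [CF ∥ AE ∩ FE ∥ CA]
6. A_y = 5  [CF ∥ AE ∩ FE ∥ CA]
   → A = (1, 5)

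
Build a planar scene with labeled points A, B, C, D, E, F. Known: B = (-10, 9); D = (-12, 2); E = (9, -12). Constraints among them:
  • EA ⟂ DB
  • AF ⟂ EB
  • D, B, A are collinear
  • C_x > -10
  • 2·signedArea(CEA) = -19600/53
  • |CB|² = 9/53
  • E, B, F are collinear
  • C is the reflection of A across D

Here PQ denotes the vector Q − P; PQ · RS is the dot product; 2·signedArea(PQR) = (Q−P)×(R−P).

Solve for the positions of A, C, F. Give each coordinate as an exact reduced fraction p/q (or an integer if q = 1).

A = (-748/53, -286/53)
C = (-524/53, 498/53)
F = (-199321/42506, 133053/42506)

1. A_x = -748/53  [D, B, A are collinear ∩ EA ⟂ DB]
2. A_y = -286/53  [D, B, A are collinear ∩ EA ⟂ DB]
   → A = (-748/53, -286/53)
3. C_x = -524/53  [C is the reflection of A across D]
4. C_y = 498/53  [C is the reflection of A across D]
   → C = (-524/53, 498/53)
5. F_x = -199321/42506  [E, B, F are collinear ∩ AF ⟂ EB]
6. F_y = 133053/42506  [E, B, F are collinear ∩ AF ⟂ EB]
   → F = (-199321/42506, 133053/42506)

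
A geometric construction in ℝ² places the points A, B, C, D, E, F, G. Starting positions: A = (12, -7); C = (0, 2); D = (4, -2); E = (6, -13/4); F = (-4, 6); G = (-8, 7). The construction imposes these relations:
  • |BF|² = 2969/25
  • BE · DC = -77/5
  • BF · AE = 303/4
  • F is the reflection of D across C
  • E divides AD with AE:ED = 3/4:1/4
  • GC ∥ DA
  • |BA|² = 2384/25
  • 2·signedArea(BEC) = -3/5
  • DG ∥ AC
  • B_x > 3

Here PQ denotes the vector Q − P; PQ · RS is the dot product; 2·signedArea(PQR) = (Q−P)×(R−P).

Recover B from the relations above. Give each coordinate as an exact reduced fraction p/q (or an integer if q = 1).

B = (4, -7/5)

1. B_x = 4  [BE · DC = -77/5 ∩ 2·signedArea(BEC) = -3/5]
2. B_y = -7/5  [BE · DC = -77/5 ∩ 2·signedArea(BEC) = -3/5]
   → B = (4, -7/5)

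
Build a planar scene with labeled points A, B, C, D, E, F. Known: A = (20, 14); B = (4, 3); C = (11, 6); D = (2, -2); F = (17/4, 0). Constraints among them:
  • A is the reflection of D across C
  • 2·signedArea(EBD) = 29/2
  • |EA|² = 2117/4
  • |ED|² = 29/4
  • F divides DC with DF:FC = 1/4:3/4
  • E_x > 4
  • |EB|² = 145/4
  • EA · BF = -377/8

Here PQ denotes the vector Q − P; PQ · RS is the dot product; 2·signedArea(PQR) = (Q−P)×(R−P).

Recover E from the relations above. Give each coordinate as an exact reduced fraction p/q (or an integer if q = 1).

1. E_x = 9/2  [2·signedArea(EBD) = 29/2 ∩ EA · BF = -377/8]
2. E_y = -3  [2·signedArea(EBD) = 29/2 ∩ EA · BF = -377/8]
   → E = (9/2, -3)

E = (9/2, -3)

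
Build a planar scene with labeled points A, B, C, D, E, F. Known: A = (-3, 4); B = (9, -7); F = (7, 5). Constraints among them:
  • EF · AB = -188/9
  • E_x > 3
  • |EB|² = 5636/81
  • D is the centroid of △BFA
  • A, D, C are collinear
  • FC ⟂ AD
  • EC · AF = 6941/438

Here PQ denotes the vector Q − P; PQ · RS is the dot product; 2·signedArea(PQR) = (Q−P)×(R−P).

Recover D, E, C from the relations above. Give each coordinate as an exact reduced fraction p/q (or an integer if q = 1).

C = (717/146, 59/146)
D = (13/3, 2/3)
E = (31/9, -7/9)

1. D_x = 13/3  [D is the centroid of △BFA]
2. D_y = 2/3  [D is the centroid of △BFA]
   → D = (13/3, 2/3)
3. E_x = 31/9  [line -12·x + 11·y + 449/9 = 0 ∩ |EB|² = 5636/81]
4. E_y = -7/9  [line -12·x + 11·y + 449/9 = 0 ∩ |EB|² = 5636/81]
   → E = (31/9, -7/9)
5. C_x = 717/146  [A, D, C are collinear ∩ FC ⟂ AD]
6. C_y = 59/146  [A, D, C are collinear ∩ FC ⟂ AD]
   → C = (717/146, 59/146)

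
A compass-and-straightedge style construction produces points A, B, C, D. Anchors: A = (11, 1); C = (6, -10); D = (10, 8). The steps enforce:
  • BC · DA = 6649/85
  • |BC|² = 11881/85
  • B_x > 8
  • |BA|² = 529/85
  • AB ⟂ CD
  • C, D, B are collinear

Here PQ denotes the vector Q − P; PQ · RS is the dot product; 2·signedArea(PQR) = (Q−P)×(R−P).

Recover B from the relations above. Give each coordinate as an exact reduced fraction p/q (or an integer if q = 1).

1. B_x = 728/85  [C, D, B are collinear ∩ AB ⟂ CD]
2. B_y = 131/85  [C, D, B are collinear ∩ AB ⟂ CD]
   → B = (728/85, 131/85)

B = (728/85, 131/85)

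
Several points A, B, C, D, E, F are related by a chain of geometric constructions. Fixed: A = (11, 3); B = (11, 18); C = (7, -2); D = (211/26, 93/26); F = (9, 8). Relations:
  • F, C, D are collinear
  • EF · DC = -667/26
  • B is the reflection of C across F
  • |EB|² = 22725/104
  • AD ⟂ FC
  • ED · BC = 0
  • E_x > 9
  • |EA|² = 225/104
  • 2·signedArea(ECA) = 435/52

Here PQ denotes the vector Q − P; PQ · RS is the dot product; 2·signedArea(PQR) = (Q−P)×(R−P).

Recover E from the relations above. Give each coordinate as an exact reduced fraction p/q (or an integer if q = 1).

E = (497/52, 171/52)

1. E_x = 497/52  [ED · BC = 0 ∩ 2·signedArea(ECA) = 435/52]
2. E_y = 171/52  [ED · BC = 0 ∩ 2·signedArea(ECA) = 435/52]
   → E = (497/52, 171/52)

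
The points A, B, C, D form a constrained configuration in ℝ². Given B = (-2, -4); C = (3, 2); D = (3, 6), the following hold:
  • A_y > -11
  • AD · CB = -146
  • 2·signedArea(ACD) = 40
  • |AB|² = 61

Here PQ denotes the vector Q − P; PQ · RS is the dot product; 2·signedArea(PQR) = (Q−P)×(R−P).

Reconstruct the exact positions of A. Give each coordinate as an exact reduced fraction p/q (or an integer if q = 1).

1. A_x = -7  [AD · CB = -146 ∩ 2·signedArea(ACD) = 40]
2. A_y = -10  [AD · CB = -146 ∩ 2·signedArea(ACD) = 40]
   → A = (-7, -10)

A = (-7, -10)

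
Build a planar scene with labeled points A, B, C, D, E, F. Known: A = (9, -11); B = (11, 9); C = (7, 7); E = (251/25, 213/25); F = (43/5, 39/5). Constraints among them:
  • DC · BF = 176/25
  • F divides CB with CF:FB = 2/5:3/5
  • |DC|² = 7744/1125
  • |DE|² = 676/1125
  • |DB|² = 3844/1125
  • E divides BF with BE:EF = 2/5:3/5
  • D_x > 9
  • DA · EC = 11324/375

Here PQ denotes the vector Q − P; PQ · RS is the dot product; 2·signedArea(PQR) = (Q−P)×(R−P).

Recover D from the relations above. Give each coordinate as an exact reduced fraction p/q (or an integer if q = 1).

D = (701/75, 613/75)

1. D_x = 701/75  [line 76/25·x + 38/25·y + -15314/375 = 0 ∩ |DE|² = 676/1125]
2. D_y = 613/75  [line 76/25·x + 38/25·y + -15314/375 = 0 ∩ |DE|² = 676/1125]
   → D = (701/75, 613/75)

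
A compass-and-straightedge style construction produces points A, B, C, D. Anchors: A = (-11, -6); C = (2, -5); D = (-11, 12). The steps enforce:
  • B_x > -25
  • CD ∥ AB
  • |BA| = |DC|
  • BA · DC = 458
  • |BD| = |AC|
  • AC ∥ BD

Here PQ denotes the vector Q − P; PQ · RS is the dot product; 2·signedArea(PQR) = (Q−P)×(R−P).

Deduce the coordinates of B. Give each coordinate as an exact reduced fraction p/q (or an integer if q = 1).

1. B_x = -24  [AC ∥ BD ∩ CD ∥ AB]
2. B_y = 11  [AC ∥ BD ∩ CD ∥ AB]
   → B = (-24, 11)

B = (-24, 11)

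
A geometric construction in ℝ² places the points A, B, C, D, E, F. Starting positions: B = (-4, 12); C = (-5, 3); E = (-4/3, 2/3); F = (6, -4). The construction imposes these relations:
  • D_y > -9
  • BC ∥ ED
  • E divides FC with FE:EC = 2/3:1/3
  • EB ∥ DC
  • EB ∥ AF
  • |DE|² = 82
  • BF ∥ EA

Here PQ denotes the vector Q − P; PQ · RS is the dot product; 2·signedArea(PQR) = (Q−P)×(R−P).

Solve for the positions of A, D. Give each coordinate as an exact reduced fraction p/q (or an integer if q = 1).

1. A_x = 26/3  [EB ∥ AF ∩ BF ∥ EA]
2. A_y = -46/3  [EB ∥ AF ∩ BF ∥ EA]
   → A = (26/3, -46/3)
3. D_x = -7/3  [EB ∥ DC ∩ BC ∥ ED]
4. D_y = -25/3  [EB ∥ DC ∩ BC ∥ ED]
   → D = (-7/3, -25/3)

A = (26/3, -46/3)
D = (-7/3, -25/3)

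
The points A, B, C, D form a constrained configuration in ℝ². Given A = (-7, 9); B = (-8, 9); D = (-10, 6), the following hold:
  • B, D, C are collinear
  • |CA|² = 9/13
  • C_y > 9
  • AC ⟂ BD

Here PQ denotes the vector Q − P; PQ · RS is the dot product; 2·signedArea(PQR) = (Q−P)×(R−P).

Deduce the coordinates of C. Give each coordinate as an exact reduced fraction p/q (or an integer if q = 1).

1. C_x = -100/13  [B, D, C are collinear ∩ AC ⟂ BD]
2. C_y = 123/13  [B, D, C are collinear ∩ AC ⟂ BD]
   → C = (-100/13, 123/13)

C = (-100/13, 123/13)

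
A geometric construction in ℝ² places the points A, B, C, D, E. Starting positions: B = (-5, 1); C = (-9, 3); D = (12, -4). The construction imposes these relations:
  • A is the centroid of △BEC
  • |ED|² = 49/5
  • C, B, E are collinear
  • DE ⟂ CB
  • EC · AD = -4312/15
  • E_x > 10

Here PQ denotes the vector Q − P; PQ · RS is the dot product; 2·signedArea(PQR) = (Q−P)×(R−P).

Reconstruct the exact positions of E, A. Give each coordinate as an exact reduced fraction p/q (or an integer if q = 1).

A = (-17/15, -14/15)
E = (53/5, -34/5)

1. E_x = 53/5  [C, B, E are collinear ∩ DE ⟂ CB]
2. E_y = -34/5  [C, B, E are collinear ∩ DE ⟂ CB]
   → E = (53/5, -34/5)
3. A_x = -17/15  [A is the centroid of △BEC]
4. A_y = -14/15  [A is the centroid of △BEC]
   → A = (-17/15, -14/15)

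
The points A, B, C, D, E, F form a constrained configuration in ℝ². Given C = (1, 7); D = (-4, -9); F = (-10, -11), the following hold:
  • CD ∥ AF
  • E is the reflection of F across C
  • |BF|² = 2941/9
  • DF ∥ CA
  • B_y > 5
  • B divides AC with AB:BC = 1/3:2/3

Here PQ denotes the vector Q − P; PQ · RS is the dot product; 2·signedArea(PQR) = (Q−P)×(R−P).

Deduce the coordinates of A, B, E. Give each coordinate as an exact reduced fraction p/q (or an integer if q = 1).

1. A_x = -5  [CD ∥ AF ∩ DF ∥ CA]
2. A_y = 5  [CD ∥ AF ∩ DF ∥ CA]
   → A = (-5, 5)
3. B_x = -3  [B divides AC with AB:BC = 1/3:2/3]
4. B_y = 17/3  [B divides AC with AB:BC = 1/3:2/3]
   → B = (-3, 17/3)
5. E_x = 12  [E is the reflection of F across C]
6. E_y = 25  [E is the reflection of F across C]
   → E = (12, 25)

A = (-5, 5)
B = (-3, 17/3)
E = (12, 25)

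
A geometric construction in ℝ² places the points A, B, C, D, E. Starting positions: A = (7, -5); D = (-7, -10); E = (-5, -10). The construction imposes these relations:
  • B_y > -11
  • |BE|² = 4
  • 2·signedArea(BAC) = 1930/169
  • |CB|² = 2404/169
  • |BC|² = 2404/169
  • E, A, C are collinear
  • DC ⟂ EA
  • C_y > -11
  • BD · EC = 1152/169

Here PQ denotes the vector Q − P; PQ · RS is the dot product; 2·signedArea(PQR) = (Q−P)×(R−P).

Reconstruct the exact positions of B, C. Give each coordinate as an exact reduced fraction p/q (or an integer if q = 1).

B = (-3, -10)
C = (-1133/169, -1810/169)

1. C_x = -1133/169  [E, A, C are collinear ∩ DC ⟂ EA]
2. C_y = -1810/169  [E, A, C are collinear ∩ DC ⟂ EA]
   → C = (-1133/169, -1810/169)
3. B_x = -3  [2·signedArea(BAC) = 1930/169 ∩ BD · EC = 1152/169]
4. B_y = -10  [2·signedArea(BAC) = 1930/169 ∩ BD · EC = 1152/169]
   → B = (-3, -10)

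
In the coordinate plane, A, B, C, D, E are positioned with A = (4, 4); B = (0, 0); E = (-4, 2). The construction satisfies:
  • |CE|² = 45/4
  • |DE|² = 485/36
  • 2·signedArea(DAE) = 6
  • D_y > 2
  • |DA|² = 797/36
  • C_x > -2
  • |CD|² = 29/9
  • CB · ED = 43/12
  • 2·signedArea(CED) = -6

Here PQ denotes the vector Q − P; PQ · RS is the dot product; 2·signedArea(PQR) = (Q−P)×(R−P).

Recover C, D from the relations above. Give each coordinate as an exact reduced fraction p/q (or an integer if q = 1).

1. D_x = -1/3  [line 2·x + -8·y + 18 = 0 ∩ |DE|² = 485/36]
2. D_y = 13/6  [line 2·x + -8·y + 18 = 0 ∩ |DE|² = 485/36]
   → D = (-1/3, 13/6)
3. C_x = -1  [CB · ED = 43/12 ∩ 2·signedArea(CED) = -6]
4. C_y = 1/2  [CB · ED = 43/12 ∩ 2·signedArea(CED) = -6]
   → C = (-1, 1/2)

C = (-1, 1/2)
D = (-1/3, 13/6)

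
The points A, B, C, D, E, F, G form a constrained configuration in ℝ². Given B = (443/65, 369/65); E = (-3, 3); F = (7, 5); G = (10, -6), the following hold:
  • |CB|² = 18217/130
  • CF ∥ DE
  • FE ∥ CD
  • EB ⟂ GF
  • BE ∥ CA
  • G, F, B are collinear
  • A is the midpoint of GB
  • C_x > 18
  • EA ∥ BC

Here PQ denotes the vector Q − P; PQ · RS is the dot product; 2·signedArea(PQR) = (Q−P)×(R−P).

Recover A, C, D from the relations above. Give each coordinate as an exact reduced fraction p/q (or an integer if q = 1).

1. A_x = 1093/130  [A is the midpoint of GB]
2. A_y = -21/130  [A is the midpoint of GB]
   → A = (1093/130, -21/130)
3. C_x = 2369/130  [BE ∥ CA ∩ EA ∥ BC]
4. C_y = 327/130  [BE ∥ CA ∩ EA ∥ BC]
   → C = (2369/130, 327/130)
5. D_x = 1069/130  [CF ∥ DE ∩ FE ∥ CD]
6. D_y = 67/130  [CF ∥ DE ∩ FE ∥ CD]
   → D = (1069/130, 67/130)

A = (1093/130, -21/130)
C = (2369/130, 327/130)
D = (1069/130, 67/130)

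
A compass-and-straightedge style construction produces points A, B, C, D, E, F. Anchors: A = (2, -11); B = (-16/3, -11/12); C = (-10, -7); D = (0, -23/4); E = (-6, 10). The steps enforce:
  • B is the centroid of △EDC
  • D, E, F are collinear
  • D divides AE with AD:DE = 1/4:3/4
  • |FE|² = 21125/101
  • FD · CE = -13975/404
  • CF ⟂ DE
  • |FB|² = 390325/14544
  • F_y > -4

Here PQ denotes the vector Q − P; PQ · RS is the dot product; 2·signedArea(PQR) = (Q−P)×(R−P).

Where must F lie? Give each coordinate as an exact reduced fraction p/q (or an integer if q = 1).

F = (-86/101, -355/101)

1. F_x = -86/101  [D, E, F are collinear ∩ CF ⟂ DE]
2. F_y = -355/101  [D, E, F are collinear ∩ CF ⟂ DE]
   → F = (-86/101, -355/101)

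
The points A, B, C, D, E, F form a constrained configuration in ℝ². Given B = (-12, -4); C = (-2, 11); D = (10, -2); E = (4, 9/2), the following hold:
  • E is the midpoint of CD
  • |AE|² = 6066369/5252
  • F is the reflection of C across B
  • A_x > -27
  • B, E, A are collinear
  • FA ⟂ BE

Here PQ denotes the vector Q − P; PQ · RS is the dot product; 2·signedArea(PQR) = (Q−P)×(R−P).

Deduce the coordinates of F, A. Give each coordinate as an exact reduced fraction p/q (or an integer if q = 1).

1. F_x = -22  [F is the reflection of C across B]
2. F_y = -19  [F is the reflection of C across B]
   → F = (-22, -19)
3. A_x = -34156/1313  [B, E, A are collinear ∩ FA ⟂ BE]
4. A_y = -15027/1313  [B, E, A are collinear ∩ FA ⟂ BE]
   → A = (-34156/1313, -15027/1313)

A = (-34156/1313, -15027/1313)
F = (-22, -19)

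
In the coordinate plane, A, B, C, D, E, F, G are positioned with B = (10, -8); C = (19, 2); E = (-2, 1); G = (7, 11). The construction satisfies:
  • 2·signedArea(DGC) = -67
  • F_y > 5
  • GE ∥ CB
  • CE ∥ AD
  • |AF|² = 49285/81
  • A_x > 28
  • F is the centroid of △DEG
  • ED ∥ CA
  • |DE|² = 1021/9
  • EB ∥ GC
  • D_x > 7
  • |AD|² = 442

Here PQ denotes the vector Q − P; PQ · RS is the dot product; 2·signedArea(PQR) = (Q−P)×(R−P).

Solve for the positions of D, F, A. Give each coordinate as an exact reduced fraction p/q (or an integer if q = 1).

A = (29, 17/3)
D = (8, 14/3)
F = (13/3, 50/9)

1. D_x = 8  [line 9·x + 12·y + -128 = 0 ∩ |DE|² = 1021/9]
2. D_y = 14/3  [line 9·x + 12·y + -128 = 0 ∩ |DE|² = 1021/9]
   → D = (8, 14/3)
3. F_x = 13/3  [F is the centroid of △DEG]
4. F_y = 50/9  [F is the centroid of △DEG]
   → F = (13/3, 50/9)
5. A_x = 29  [CE ∥ AD ∩ ED ∥ CA]
6. A_y = 17/3  [CE ∥ AD ∩ ED ∥ CA]
   → A = (29, 17/3)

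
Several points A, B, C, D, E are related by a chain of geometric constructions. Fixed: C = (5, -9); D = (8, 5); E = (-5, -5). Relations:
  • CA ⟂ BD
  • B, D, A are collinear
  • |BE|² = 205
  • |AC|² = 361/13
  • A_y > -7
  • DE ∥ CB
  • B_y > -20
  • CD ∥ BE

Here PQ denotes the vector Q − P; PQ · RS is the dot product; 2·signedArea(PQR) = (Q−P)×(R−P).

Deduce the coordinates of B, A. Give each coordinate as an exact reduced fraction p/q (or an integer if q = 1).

1. B_x = -8  [CD ∥ BE ∩ DE ∥ CB]
2. B_y = -19  [CD ∥ BE ∩ DE ∥ CB]
   → B = (-8, -19)
3. A_x = 8/13  [B, D, A are collinear ∩ CA ⟂ BD]
4. A_y = -79/13  [B, D, A are collinear ∩ CA ⟂ BD]
   → A = (8/13, -79/13)

A = (8/13, -79/13)
B = (-8, -19)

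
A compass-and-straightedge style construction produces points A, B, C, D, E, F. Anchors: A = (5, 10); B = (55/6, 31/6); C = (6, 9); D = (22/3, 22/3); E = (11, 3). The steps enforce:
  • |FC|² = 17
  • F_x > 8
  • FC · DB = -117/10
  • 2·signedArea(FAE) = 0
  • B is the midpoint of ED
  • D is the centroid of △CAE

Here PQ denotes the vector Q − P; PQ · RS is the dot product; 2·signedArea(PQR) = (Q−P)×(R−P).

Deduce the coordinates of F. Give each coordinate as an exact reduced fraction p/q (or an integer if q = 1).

F = (43/5, 29/5)

1. F_x = 43/5  [2·signedArea(FAE) = 0 ∩ FC · DB = -117/10]
2. F_y = 29/5  [2·signedArea(FAE) = 0 ∩ FC · DB = -117/10]
   → F = (43/5, 29/5)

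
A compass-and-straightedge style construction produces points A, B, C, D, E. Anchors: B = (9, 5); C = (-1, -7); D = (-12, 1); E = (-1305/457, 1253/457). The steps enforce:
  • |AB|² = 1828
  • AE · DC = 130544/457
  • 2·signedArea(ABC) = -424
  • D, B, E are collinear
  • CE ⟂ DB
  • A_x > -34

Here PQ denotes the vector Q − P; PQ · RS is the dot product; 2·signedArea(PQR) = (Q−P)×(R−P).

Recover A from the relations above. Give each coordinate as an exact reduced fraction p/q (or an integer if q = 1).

1. A_x = -33  [2·signedArea(ABC) = -424 ∩ AE · DC = 130544/457]
2. A_y = -3  [2·signedArea(ABC) = -424 ∩ AE · DC = 130544/457]
   → A = (-33, -3)

A = (-33, -3)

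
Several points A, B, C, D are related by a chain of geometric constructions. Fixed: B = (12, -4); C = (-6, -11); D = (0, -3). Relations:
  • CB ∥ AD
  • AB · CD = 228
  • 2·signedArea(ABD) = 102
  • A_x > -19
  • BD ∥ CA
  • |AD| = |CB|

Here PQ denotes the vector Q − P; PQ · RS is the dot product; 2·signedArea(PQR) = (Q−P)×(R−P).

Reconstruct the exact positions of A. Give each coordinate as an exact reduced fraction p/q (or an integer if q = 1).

1. A_x = -18  [CB ∥ AD ∩ BD ∥ CA]
2. A_y = -10  [CB ∥ AD ∩ BD ∥ CA]
   → A = (-18, -10)

A = (-18, -10)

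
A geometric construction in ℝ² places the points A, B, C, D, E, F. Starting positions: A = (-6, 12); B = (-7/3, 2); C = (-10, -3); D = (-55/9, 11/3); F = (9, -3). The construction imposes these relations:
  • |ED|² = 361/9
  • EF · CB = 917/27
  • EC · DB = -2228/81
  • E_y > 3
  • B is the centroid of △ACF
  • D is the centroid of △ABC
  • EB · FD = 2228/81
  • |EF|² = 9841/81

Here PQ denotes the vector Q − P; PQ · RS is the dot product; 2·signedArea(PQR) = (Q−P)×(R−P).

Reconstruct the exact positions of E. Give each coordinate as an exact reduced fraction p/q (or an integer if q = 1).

1. E_x = 2/9  [EF · CB = 917/27 ∩ EB · FD = 2228/81]
2. E_y = 11/3  [EF · CB = 917/27 ∩ EB · FD = 2228/81]
   → E = (2/9, 11/3)

E = (2/9, 11/3)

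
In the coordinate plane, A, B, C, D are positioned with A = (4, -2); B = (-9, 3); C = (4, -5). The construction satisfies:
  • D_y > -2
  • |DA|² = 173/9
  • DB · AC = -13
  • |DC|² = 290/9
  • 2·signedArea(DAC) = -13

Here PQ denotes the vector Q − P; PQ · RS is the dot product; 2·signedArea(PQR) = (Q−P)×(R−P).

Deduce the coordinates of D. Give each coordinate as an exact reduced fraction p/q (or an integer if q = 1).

D = (-1/3, -4/3)

1. D_x = -1/3  [2·signedArea(DAC) = -13 ∩ DB · AC = -13]
2. D_y = -4/3  [2·signedArea(DAC) = -13 ∩ DB · AC = -13]
   → D = (-1/3, -4/3)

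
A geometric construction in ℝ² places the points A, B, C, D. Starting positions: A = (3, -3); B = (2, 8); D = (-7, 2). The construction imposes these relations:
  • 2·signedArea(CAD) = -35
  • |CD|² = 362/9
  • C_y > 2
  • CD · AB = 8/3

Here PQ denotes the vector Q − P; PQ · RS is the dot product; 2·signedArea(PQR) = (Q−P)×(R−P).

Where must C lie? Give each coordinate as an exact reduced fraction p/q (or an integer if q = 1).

C = (-2/3, 7/3)

1. C_x = -2/3  [2·signedArea(CAD) = -35 ∩ CD · AB = 8/3]
2. C_y = 7/3  [2·signedArea(CAD) = -35 ∩ CD · AB = 8/3]
   → C = (-2/3, 7/3)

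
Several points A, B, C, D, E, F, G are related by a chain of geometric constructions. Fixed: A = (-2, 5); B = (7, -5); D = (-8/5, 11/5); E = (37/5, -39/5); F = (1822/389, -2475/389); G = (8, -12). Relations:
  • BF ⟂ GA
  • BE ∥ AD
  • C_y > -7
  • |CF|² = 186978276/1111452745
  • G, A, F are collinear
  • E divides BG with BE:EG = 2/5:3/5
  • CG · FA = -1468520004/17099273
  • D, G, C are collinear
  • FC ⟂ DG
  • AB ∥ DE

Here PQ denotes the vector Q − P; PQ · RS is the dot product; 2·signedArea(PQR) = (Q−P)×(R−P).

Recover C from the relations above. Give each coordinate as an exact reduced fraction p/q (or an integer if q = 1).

C = (12411736/2857205, -18835227/2857205)

1. C_x = 12411736/2857205  [D, G, C are collinear ∩ FC ⟂ DG]
2. C_y = -18835227/2857205  [D, G, C are collinear ∩ FC ⟂ DG]
   → C = (12411736/2857205, -18835227/2857205)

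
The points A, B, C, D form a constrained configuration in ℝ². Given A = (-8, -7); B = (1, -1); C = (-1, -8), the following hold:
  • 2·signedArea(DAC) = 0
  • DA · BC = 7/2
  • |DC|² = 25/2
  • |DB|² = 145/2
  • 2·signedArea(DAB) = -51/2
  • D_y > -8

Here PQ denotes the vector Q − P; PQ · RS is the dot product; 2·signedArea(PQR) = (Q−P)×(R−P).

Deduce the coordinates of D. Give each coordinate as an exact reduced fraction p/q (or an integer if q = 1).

1. D_x = -9/2  [2·signedArea(DAC) = 0 ∩ DA · BC = 7/2]
2. D_y = -15/2  [2·signedArea(DAC) = 0 ∩ DA · BC = 7/2]
   → D = (-9/2, -15/2)

D = (-9/2, -15/2)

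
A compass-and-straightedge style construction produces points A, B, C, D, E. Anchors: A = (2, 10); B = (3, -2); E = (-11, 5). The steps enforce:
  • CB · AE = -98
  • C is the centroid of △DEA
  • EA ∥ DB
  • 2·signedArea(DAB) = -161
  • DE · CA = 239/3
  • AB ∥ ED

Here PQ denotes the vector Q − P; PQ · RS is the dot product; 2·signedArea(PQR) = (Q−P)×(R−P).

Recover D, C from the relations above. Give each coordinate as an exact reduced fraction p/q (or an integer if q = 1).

1. D_x = -10  [EA ∥ DB ∩ AB ∥ ED]
2. D_y = -7  [EA ∥ DB ∩ AB ∥ ED]
   → D = (-10, -7)
3. C_x = -19/3  [C is the centroid of △DEA]
4. C_y = 8/3  [C is the centroid of △DEA]
   → C = (-19/3, 8/3)

C = (-19/3, 8/3)
D = (-10, -7)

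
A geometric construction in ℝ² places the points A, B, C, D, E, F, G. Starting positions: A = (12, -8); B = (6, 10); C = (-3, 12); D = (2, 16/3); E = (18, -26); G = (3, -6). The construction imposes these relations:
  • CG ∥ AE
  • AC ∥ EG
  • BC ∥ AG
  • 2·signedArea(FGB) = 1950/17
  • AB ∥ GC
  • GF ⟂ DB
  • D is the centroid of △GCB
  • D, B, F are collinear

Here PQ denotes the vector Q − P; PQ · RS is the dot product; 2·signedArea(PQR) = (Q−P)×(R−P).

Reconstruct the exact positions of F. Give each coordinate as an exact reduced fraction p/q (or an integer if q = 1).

1. F_x = -54/17  [D, B, F are collinear ∩ GF ⟂ DB]
2. F_y = -12/17  [D, B, F are collinear ∩ GF ⟂ DB]
   → F = (-54/17, -12/17)

F = (-54/17, -12/17)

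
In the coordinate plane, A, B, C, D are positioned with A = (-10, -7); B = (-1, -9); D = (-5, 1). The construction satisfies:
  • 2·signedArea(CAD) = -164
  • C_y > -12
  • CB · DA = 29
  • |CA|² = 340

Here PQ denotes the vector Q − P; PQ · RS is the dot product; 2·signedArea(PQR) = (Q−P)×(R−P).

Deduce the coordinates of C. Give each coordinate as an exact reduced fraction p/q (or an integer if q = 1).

1. C_x = 8  [CB · DA = 29 ∩ 2·signedArea(CAD) = -164]
2. C_y = -11  [CB · DA = 29 ∩ 2·signedArea(CAD) = -164]
   → C = (8, -11)

C = (8, -11)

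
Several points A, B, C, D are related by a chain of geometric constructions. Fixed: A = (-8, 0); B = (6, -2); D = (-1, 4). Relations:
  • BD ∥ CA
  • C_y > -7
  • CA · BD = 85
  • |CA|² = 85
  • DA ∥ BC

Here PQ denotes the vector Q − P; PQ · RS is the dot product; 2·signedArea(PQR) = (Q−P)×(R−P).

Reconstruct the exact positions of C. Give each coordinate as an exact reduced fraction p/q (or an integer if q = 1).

C = (-1, -6)

1. C_x = -1  [BD ∥ CA ∩ DA ∥ BC]
2. C_y = -6  [BD ∥ CA ∩ DA ∥ BC]
   → C = (-1, -6)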